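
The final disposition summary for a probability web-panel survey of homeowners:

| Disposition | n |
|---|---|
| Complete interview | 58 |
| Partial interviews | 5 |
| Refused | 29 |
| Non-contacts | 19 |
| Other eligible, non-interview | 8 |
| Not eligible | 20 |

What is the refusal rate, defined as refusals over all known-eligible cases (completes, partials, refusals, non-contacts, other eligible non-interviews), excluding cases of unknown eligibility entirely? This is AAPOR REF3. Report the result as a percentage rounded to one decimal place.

Top = 29
Denom = 58 + 5 + 29 + 19 + 8 = 119
REF3 = 29 / 119 = 0.2437

24.4%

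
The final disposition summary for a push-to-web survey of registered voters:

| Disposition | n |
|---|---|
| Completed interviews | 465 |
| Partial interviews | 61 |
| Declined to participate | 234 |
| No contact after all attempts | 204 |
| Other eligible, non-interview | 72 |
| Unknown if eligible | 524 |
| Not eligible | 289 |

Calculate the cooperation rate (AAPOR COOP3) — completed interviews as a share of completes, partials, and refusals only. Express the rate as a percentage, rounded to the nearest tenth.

Num: 465
Base: 465 + 61 + 234 = 760
COOP3 = 465 / 760 = 0.6118

61.2%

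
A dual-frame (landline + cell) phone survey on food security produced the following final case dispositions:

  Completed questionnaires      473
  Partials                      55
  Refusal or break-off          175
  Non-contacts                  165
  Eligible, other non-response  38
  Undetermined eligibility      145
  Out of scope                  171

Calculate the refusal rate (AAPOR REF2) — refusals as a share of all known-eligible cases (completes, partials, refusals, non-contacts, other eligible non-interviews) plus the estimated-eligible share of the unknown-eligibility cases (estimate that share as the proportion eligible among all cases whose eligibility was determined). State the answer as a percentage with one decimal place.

17.0%

Num: 175
Determined eligible: 473 + 55 + 175 + 165 + 38 = 906
e = 906 / (906 + 171) = 906 / 1077 = 0.8412
e × U: 0.8412 × 145 = 121.97
Denom: 906 + 121.97 = 1027.97
REF2 = 175 / 1027.97 = 0.1702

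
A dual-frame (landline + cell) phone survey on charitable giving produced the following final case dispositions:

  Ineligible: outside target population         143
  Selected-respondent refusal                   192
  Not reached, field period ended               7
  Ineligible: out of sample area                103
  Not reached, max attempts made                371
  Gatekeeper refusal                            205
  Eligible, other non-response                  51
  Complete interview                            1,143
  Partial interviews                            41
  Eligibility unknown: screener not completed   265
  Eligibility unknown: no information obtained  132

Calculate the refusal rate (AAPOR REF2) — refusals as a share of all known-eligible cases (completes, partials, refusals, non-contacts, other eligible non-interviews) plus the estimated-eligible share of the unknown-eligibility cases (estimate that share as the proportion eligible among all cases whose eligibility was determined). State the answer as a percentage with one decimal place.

Declined to participate = 205 + 192 = 397
Never reached = 7 + 371 = 378
Eligibility not determined = 265 + 132 = 397
Not eligible = 143 + 103 = 246
Num → 397
Determined eligible → 1143 + 41 + 397 + 378 + 51 = 2010
e = 2010 / (2010 + 246) = 2010 / 2256 = 0.8910
Estimated eligible among unknowns → 0.8910 × 397 = 353.73
Base → 2010 + 353.73 = 2363.73
REF2 = 397 / 2363.73 = 0.1680

16.8%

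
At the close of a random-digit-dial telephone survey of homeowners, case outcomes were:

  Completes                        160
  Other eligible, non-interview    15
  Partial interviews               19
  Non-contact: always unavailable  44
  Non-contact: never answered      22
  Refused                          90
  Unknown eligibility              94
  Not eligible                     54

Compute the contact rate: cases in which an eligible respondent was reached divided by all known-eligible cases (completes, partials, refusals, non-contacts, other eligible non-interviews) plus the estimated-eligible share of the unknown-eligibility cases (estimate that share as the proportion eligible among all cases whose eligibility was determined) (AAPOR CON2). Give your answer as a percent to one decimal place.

65.8%

No answer / not reached = 22 + 44 = 66
Top: 160 + 19 + 90 + 15 = 284
Determined eligible: 160 + 19 + 90 + 66 + 15 = 350
e = 350 / (350 + 54) = 350 / 404 = 0.8663
e × U: 0.8663 × 94 = 81.43
Base: 350 + 81.43 = 431.43
CON2 = 284 / 431.43 = 0.6583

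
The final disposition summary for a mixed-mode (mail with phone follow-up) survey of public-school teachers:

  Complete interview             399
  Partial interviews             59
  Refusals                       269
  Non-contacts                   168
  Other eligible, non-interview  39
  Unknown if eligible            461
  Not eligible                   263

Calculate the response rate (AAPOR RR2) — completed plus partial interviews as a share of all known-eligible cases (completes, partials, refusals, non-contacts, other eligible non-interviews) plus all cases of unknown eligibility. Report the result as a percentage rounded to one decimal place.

Num → 399 + 59 = 458
Base → 399 + 59 + 269 + 168 + 39 + 461 = 1395
RR2 = 458 / 1395 = 0.3283

32.8%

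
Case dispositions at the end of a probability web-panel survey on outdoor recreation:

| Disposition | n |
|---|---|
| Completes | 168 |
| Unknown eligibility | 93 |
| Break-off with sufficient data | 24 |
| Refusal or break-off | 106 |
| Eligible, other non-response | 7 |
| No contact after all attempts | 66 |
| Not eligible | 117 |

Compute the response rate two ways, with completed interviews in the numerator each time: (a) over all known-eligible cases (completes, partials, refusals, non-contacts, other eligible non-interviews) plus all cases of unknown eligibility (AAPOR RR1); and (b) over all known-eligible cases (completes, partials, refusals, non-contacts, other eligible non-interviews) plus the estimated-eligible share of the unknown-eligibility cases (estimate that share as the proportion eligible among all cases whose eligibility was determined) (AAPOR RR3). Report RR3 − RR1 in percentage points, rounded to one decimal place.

Num = 168
Base = 168 + 24 + 106 + 66 + 7 + 93 = 464
RR1 = 168 / 464 = 0.3621
Known eligible = 168 + 24 + 106 + 66 + 7 = 371
e = 371 / (371 + 117) = 371 / 488 = 0.7602
Eligible share of unknowns = 0.7602 × 93 = 70.70
Base = 371 + 70.70 = 441.70
RR3 = 168 / 441.70 = 0.3803
Difference = 38.03 − 36.21 = 1.82 percentage points

1.8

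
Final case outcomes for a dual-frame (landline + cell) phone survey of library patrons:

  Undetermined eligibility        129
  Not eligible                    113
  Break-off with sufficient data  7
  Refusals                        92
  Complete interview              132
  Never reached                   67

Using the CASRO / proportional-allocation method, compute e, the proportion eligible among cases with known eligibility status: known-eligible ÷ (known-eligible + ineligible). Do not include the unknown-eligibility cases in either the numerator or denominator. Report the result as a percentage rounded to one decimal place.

Determined eligible → 132 + 7 + 92 + 67 = 298
e = 298 / (298 + 113) = 298 / 411 = 0.7251

72.5%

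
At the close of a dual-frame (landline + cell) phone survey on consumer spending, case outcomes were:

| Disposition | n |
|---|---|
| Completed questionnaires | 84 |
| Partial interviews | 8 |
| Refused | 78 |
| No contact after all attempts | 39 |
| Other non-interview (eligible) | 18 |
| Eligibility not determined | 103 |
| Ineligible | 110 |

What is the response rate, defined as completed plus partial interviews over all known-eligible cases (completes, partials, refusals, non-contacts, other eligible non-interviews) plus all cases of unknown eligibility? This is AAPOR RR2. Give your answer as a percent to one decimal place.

Numerator → 84 + 8 = 92
Base → 84 + 8 + 78 + 39 + 18 + 103 = 330
RR2 = 92 / 330 = 0.2788

27.9%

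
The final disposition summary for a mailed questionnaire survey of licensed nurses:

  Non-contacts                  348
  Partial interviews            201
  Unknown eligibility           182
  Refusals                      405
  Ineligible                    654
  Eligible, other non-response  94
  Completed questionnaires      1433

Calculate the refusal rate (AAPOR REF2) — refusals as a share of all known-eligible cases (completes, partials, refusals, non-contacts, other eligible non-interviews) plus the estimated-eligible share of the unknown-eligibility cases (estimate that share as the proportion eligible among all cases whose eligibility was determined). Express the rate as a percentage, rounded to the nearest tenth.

15.4%

Numerator → 405
Determined eligible → 1433 + 201 + 405 + 348 + 94 = 2481
e = 2481 / (2481 + 654) = 2481 / 3135 = 0.7914
Estimated eligible among unknowns → 0.7914 × 182 = 144.03
Denom → 2481 + 144.03 = 2625.03
REF2 = 405 / 2625.03 = 0.1543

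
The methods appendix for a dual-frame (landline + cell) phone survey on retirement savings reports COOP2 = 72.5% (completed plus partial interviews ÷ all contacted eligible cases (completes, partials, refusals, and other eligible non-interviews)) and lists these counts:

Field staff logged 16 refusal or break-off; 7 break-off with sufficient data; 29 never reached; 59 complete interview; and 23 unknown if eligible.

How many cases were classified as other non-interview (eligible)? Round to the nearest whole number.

9

Numerator: 59 + 7 = 66
COOP2 = 66 / D = 0.725
D = 66 / 0.725 = 91.0
Other denominator terms total 82
other non-interview (eligible) = 91.0 − 82 ≈ 9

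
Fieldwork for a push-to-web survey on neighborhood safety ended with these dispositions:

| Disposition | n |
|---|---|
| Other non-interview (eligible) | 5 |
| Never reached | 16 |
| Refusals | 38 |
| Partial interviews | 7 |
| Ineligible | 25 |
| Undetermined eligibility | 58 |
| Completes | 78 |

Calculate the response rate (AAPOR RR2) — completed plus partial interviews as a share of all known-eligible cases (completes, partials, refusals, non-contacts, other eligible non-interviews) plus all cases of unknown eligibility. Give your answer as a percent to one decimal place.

42.1%

Num = 78 + 7 = 85
Base = 78 + 7 + 38 + 16 + 5 + 58 = 202
RR2 = 85 / 202 = 0.4208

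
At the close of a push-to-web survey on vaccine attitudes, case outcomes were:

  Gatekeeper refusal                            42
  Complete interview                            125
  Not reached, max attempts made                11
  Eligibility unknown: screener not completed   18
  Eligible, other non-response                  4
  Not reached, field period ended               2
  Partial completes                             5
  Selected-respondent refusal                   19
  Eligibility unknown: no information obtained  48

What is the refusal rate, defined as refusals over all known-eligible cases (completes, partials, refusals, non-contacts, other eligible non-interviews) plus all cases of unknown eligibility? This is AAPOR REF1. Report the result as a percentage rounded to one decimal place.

Refused = 42 + 19 = 61
No answer / not reached = 2 + 11 = 13
Unknown eligibility = 18 + 48 = 66
Num → 61
Denom → 125 + 5 + 61 + 13 + 4 + 66 = 274
REF1 = 61 / 274 = 0.2226

22.3%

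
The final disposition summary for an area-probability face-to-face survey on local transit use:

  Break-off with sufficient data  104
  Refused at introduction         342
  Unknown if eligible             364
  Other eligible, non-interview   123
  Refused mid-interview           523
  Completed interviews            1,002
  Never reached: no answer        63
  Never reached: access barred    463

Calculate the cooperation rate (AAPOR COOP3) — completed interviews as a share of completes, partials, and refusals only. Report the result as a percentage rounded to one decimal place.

50.8%

Refusals = 342 + 523 = 865
Non-contacts = 63 + 463 = 526
Numerator: 1002
Base: 1002 + 104 + 865 = 1971
COOP3 = 1002 / 1971 = 0.5084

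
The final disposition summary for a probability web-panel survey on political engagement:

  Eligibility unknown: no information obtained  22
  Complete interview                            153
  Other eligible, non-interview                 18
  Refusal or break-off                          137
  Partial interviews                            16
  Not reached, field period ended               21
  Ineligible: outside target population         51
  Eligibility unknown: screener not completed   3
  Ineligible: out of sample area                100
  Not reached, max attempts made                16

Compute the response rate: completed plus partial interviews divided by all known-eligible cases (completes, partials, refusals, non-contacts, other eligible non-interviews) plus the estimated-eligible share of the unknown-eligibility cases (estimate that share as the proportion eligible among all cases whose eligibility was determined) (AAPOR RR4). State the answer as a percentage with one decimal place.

Non-contacts = 21 + 16 = 37
Unknown if eligible = 3 + 22 = 25
Not eligible = 51 + 100 = 151
Numerator → 153 + 16 = 169
Determined eligible → 153 + 16 + 137 + 37 + 18 = 361
e = 361 / (361 + 151) = 361 / 512 = 0.7051
e × U → 0.7051 × 25 = 17.63
Base → 361 + 17.63 = 378.63
RR4 = 169 / 378.63 = 0.4463

44.6%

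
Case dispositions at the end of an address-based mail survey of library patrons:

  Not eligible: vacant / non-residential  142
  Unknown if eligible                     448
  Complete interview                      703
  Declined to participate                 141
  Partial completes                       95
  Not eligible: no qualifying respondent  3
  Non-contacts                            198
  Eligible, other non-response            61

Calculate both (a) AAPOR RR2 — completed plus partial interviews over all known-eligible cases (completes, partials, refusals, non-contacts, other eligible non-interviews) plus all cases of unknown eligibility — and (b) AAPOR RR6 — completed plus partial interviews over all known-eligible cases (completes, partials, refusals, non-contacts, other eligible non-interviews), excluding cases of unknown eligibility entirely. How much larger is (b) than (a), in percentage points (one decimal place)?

Screened out, ineligible = 3 + 142 = 145
Top: 703 + 95 = 798
Base: 703 + 95 + 141 + 198 + 61 + 448 = 1646
RR2 = 798 / 1646 = 0.4848
Base: 703 + 95 + 141 + 198 + 61 = 1198
RR6 = 798 / 1198 = 0.6661
Difference = 66.61 − 48.48 = 18.13 percentage points

18.1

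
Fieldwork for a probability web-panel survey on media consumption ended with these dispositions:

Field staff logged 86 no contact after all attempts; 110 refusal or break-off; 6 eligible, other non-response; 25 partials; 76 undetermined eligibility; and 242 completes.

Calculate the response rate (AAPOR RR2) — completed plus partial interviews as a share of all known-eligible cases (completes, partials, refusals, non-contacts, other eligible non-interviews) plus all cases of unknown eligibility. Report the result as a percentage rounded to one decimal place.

49.0%

Top = 242 + 25 = 267
Denominator = 242 + 25 + 110 + 86 + 6 + 76 = 545
RR2 = 267 / 545 = 0.4899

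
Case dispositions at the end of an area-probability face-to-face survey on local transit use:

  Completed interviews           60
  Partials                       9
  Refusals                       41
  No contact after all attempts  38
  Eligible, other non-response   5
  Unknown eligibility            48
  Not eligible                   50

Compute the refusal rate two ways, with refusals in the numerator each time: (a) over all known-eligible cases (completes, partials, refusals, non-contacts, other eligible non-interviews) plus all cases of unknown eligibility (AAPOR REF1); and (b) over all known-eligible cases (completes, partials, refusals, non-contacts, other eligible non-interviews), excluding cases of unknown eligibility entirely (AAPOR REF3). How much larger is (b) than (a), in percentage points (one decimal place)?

Num → 41
Denominator → 60 + 9 + 41 + 38 + 5 + 48 = 201
REF1 = 41 / 201 = 0.2040
Denominator → 60 + 9 + 41 + 38 + 5 = 153
REF3 = 41 / 153 = 0.2680
Difference = 26.80 − 20.40 = 6.40 percentage points

6.4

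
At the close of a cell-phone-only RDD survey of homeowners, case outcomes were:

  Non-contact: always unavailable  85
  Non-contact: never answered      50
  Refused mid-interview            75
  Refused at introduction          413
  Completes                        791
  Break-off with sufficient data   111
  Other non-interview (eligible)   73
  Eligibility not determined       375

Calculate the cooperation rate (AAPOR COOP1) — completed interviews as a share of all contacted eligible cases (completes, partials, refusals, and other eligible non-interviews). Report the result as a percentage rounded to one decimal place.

Refused = 413 + 75 = 488
No answer / not reached = 50 + 85 = 135
Num: 791
Denom: 791 + 111 + 488 + 73 = 1463
COOP1 = 791 / 1463 = 0.5407

54.1%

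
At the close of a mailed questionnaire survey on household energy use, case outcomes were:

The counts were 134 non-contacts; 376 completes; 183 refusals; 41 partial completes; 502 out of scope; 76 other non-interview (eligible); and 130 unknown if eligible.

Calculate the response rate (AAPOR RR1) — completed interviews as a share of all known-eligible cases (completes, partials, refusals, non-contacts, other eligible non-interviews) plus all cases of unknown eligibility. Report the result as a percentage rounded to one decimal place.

Top → 376
Denominator → 376 + 41 + 183 + 134 + 76 + 130 = 940
RR1 = 376 / 940 = 0.4000

40.0%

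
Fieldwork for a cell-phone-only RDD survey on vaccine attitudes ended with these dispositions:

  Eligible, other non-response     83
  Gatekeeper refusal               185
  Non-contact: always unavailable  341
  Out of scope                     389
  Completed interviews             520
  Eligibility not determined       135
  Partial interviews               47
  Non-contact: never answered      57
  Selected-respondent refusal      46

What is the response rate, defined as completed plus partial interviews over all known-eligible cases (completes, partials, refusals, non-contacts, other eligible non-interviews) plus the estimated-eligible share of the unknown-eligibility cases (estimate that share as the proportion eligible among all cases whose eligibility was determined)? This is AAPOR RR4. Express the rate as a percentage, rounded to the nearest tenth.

41.0%

Refusals = 185 + 46 = 231
Never reached = 57 + 341 = 398
Top → 520 + 47 = 567
Determined eligible → 520 + 47 + 231 + 398 + 83 = 1279
e = 1279 / (1279 + 389) = 1279 / 1668 = 0.7668
e × U → 0.7668 × 135 = 103.52
Denom → 1279 + 103.52 = 1382.52
RR4 = 567 / 1382.52 = 0.4101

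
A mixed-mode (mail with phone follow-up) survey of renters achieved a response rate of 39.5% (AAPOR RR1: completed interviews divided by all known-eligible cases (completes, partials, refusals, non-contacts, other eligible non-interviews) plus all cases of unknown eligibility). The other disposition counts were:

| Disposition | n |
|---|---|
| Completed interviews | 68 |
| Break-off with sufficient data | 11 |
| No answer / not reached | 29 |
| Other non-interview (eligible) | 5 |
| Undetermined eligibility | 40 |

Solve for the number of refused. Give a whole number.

19

RR1 = 68 / D = 0.395
D = 68 / 0.395 = 172.2
Rest of base = 153
refused = 172.2 − 153 ≈ 19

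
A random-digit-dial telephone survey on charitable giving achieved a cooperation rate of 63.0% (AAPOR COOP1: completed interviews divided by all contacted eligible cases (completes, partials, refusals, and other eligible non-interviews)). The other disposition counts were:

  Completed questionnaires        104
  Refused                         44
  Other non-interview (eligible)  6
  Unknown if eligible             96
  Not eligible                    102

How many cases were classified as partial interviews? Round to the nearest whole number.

COOP1 = 104 / D = 0.630
D = 104 / 0.630 = 165.1
Other denominator terms total 154
partial interviews = 165.1 − 154 ≈ 11

11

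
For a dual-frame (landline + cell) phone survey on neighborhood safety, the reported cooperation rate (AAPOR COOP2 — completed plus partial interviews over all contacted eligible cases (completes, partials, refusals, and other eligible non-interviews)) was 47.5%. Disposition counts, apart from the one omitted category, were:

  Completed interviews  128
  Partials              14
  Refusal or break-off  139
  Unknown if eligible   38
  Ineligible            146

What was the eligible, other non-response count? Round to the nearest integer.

Numerator: 128 + 14 = 142
COOP2 = 142 / D = 0.475
D = 142 / 0.475 = 298.9
Rest of base = 281
eligible, other non-response = 298.9 − 281 ≈ 18

18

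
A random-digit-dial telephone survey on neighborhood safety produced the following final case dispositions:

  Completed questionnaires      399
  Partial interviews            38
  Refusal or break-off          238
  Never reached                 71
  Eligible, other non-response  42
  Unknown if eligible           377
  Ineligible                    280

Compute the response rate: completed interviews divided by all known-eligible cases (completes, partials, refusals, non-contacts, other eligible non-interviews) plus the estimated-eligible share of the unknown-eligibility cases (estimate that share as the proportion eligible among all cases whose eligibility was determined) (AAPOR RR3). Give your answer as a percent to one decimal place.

37.4%

Top → 399
Eligible (known) → 399 + 38 + 238 + 71 + 42 = 788
e = 788 / (788 + 280) = 788 / 1068 = 0.7378
Eligible share of unknowns → 0.7378 × 377 = 278.15
Base → 788 + 278.15 = 1066.15
RR3 = 399 / 1066.15 = 0.3742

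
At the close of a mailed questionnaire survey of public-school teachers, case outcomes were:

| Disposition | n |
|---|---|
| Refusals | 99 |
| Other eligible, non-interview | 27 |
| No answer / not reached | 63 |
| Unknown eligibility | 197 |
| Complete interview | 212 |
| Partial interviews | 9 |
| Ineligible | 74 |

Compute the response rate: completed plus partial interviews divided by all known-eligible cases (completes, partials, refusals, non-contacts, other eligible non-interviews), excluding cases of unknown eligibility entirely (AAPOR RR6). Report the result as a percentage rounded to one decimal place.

53.9%

Num = 212 + 9 = 221
Denominator = 212 + 9 + 99 + 63 + 27 = 410
RR6 = 221 / 410 = 0.5390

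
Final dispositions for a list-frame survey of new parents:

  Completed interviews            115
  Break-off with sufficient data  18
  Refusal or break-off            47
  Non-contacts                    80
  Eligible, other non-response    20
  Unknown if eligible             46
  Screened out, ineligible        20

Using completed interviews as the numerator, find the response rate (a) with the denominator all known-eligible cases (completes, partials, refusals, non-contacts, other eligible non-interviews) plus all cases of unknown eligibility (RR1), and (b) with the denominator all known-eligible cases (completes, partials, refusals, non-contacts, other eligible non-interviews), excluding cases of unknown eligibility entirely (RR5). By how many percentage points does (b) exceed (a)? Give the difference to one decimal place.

5.8

Num: 115
Denominator: 115 + 18 + 47 + 80 + 20 + 46 = 326
RR1 = 115 / 326 = 0.3528
Denominator: 115 + 18 + 47 + 80 + 20 = 280
RR5 = 115 / 280 = 0.4107
Difference = 41.07 − 35.28 = 5.79 percentage points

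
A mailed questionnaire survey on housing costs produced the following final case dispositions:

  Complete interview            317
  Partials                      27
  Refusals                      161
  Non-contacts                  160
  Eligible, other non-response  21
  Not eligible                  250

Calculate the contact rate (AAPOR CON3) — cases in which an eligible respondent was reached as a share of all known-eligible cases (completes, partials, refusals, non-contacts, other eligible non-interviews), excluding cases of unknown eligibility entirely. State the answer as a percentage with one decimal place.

76.7%

Num = 317 + 27 + 161 + 21 = 526
Denominator = 317 + 27 + 161 + 160 + 21 = 686
CON3 = 526 / 686 = 0.7668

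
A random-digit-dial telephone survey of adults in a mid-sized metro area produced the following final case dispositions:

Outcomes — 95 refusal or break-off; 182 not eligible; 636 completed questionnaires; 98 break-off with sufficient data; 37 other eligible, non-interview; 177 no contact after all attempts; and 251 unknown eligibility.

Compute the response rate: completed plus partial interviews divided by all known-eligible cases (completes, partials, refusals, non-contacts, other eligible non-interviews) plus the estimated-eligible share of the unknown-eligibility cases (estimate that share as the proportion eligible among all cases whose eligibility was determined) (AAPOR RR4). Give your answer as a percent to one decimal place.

Top = 636 + 98 = 734
Determined eligible = 636 + 98 + 95 + 177 + 37 = 1043
e = 1043 / (1043 + 182) = 1043 / 1225 = 0.8514
Eligible share of unknowns = 0.8514 × 251 = 213.70
Denominator = 1043 + 213.70 = 1256.70
RR4 = 734 / 1256.70 = 0.5841

58.4%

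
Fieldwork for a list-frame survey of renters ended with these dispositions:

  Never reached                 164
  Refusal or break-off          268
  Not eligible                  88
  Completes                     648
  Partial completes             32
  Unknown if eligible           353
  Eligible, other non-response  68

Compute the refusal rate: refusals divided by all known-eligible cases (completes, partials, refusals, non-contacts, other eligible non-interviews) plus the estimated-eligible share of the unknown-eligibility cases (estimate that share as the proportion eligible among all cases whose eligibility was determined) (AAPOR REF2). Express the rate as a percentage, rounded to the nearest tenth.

17.8%

Top = 268
Eligible (known) = 648 + 32 + 268 + 164 + 68 = 1180
e = 1180 / (1180 + 88) = 1180 / 1268 = 0.9306
e × U = 0.9306 × 353 = 328.50
Base = 1180 + 328.50 = 1508.50
REF2 = 268 / 1508.50 = 0.1777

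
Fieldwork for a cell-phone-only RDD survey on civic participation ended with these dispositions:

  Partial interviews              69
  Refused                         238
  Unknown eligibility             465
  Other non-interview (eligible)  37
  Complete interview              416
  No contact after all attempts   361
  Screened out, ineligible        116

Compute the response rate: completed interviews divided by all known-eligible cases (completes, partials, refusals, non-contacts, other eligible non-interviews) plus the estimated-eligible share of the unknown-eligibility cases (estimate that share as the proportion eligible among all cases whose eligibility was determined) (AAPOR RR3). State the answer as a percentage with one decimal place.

Num = 416
Known eligible = 416 + 69 + 238 + 361 + 37 = 1121
e = 1121 / (1121 + 116) = 1121 / 1237 = 0.9062
e × U = 0.9062 × 465 = 421.38
Denominator = 1121 + 421.38 = 1542.38
RR3 = 416 / 1542.38 = 0.2697

27.0%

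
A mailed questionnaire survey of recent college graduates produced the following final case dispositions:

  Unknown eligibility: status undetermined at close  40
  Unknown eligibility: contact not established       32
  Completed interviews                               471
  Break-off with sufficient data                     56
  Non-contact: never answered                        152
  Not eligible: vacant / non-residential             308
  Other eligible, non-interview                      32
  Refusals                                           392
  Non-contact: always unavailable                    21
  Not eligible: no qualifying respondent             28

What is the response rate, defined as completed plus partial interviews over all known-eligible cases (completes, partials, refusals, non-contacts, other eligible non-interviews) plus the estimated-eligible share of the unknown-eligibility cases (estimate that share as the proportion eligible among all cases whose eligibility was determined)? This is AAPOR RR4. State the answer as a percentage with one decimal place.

44.7%

Never reached = 152 + 21 = 173
Eligibility not determined = 32 + 40 = 72
Ineligible = 28 + 308 = 336
Numerator = 471 + 56 = 527
Known eligible = 471 + 56 + 392 + 173 + 32 = 1124
e = 1124 / (1124 + 336) = 1124 / 1460 = 0.7699
e × U = 0.7699 × 72 = 55.43
Base = 1124 + 55.43 = 1179.43
RR4 = 527 / 1179.43 = 0.4468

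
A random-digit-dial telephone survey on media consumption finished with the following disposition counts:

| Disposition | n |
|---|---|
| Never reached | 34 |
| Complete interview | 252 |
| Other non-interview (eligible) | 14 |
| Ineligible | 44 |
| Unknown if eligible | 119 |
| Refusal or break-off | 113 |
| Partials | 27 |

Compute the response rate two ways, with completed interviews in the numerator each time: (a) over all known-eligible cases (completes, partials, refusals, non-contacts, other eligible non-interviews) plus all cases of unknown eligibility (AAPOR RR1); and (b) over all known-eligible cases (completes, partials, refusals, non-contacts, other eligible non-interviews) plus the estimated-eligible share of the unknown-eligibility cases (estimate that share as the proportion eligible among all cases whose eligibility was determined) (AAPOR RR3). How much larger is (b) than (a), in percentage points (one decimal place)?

0.9

Top: 252
Base: 252 + 27 + 113 + 34 + 14 + 119 = 559
RR1 = 252 / 559 = 0.4508
Determined eligible: 252 + 27 + 113 + 34 + 14 = 440
e = 440 / (440 + 44) = 440 / 484 = 0.9091
Estimated eligible among unknowns: 0.9091 × 119 = 108.18
Base: 440 + 108.18 = 548.18
RR3 = 252 / 548.18 = 0.4597
Difference = 45.97 − 45.08 = 0.89 percentage points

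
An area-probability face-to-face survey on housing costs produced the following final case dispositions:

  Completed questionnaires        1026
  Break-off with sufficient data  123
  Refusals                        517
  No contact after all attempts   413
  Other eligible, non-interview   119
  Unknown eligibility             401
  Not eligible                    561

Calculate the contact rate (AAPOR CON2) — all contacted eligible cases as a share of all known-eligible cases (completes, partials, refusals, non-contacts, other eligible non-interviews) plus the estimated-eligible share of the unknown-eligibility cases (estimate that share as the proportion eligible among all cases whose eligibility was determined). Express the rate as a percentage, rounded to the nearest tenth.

Num: 1026 + 123 + 517 + 119 = 1785
Known eligible: 1026 + 123 + 517 + 413 + 119 = 2198
e = 2198 / (2198 + 561) = 2198 / 2759 = 0.7967
Estimated eligible among unknowns: 0.7967 × 401 = 319.48
Base: 2198 + 319.48 = 2517.48
CON2 = 1785 / 2517.48 = 0.7090

70.9%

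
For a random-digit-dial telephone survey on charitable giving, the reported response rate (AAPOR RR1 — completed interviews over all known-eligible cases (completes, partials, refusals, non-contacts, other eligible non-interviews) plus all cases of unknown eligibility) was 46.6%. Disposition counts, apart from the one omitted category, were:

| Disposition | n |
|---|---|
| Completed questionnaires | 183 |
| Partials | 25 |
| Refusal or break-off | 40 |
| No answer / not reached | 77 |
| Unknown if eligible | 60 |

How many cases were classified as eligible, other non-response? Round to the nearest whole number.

RR1 = 183 / D = 0.466
D = 183 / 0.466 = 392.7
Rest of base = 385
eligible, other non-response = 392.7 − 385 ≈ 8

8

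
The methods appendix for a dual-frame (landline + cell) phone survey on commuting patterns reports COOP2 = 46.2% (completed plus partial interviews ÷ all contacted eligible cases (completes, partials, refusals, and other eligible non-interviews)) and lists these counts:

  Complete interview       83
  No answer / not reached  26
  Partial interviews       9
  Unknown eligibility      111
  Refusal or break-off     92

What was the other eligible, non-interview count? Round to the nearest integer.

Top: 83 + 9 = 92
COOP2 = 92 / D = 0.462
D = 92 / 0.462 = 199.1
Rest of base = 184
other eligible, non-interview = 199.1 − 184 ≈ 15

15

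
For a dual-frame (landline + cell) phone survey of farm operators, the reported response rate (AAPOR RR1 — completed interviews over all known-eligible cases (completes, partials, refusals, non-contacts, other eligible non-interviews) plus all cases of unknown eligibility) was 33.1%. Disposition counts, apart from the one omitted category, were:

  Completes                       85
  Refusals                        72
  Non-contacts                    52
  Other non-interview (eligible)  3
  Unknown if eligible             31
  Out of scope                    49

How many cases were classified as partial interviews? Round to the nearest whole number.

RR1 = 85 / D = 0.331
D = 85 / 0.331 = 256.8
Other denominator terms total 243
partial interviews = 256.8 − 243 ≈ 14

14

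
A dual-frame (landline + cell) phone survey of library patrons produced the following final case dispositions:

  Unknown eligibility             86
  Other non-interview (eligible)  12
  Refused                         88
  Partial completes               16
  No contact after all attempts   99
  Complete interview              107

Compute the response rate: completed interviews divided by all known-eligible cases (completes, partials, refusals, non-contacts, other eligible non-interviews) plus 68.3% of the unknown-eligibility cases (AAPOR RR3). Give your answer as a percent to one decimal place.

28.1%

Numerator: 107
Determined eligible: 107 + 16 + 88 + 99 + 12 = 322
Eligible share of unknowns: 0.6830 × 86 = 58.74
Denom: 322 + 58.74 = 380.74
RR3 = 107 / 380.74 = 0.2810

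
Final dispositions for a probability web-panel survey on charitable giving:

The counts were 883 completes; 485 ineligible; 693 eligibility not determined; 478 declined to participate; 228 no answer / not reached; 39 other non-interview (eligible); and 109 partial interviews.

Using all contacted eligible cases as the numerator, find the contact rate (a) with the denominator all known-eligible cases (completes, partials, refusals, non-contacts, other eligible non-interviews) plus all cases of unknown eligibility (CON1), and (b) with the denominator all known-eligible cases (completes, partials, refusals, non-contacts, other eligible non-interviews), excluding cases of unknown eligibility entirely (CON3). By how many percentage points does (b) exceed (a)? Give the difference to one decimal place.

Top → 883 + 109 + 478 + 39 = 1509
Base → 883 + 109 + 478 + 228 + 39 + 693 = 2430
CON1 = 1509 / 2430 = 0.6210
Base → 883 + 109 + 478 + 228 + 39 = 1737
CON3 = 1509 / 1737 = 0.8687
Difference = 86.87 − 62.10 = 24.77 percentage points

24.8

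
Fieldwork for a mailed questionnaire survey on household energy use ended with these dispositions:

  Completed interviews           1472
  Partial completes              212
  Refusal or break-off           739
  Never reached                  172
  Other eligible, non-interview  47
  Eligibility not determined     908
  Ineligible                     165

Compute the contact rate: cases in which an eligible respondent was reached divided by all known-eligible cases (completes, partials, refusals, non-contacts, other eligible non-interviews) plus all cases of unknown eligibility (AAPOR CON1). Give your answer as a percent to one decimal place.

Top = 1472 + 212 + 739 + 47 = 2470
Base = 1472 + 212 + 739 + 172 + 47 + 908 = 3550
CON1 = 2470 / 3550 = 0.6958

69.6%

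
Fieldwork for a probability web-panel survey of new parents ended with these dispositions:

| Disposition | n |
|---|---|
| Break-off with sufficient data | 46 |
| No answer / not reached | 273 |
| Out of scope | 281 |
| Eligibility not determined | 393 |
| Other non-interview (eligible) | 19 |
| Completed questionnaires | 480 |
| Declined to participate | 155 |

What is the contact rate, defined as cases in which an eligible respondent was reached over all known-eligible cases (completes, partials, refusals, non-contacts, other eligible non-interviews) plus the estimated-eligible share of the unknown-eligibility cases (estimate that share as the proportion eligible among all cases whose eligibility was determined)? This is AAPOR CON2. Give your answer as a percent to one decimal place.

Num = 480 + 46 + 155 + 19 = 700
Determined eligible = 480 + 46 + 155 + 273 + 19 = 973
e = 973 / (973 + 281) = 973 / 1254 = 0.7759
Eligible share of unknowns = 0.7759 × 393 = 304.93
Base = 973 + 304.93 = 1277.93
CON2 = 700 / 1277.93 = 0.5478

54.8%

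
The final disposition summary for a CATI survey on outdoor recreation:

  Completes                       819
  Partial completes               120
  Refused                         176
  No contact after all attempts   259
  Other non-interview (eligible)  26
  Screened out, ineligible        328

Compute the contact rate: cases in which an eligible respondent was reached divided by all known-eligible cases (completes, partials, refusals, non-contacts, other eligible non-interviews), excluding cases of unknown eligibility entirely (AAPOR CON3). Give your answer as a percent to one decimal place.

Top = 819 + 120 + 176 + 26 = 1141
Denom = 819 + 120 + 176 + 259 + 26 = 1400
CON3 = 1141 / 1400 = 0.8150

81.5%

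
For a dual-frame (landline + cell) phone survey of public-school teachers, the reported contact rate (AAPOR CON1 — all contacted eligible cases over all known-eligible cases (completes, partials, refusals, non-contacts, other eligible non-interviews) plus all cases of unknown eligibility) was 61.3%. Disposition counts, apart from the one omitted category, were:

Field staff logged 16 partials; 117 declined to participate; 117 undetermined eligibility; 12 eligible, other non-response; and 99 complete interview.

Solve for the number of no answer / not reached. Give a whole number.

37

Numerator = 99 + 16 + 117 + 12 = 244
CON1 = 244 / D = 0.613
D = 244 / 0.613 = 398.0
Rest of base = 361
no answer / not reached = 398.0 − 361 ≈ 37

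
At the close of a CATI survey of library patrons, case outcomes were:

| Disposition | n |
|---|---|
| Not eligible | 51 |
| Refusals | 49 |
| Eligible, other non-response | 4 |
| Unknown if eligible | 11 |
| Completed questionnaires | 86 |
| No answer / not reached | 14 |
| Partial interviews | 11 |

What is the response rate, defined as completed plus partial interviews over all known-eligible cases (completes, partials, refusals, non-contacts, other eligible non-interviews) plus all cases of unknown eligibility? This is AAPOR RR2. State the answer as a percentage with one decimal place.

55.4%

Numerator → 86 + 11 = 97
Denominator → 86 + 11 + 49 + 14 + 4 + 11 = 175
RR2 = 97 / 175 = 0.5543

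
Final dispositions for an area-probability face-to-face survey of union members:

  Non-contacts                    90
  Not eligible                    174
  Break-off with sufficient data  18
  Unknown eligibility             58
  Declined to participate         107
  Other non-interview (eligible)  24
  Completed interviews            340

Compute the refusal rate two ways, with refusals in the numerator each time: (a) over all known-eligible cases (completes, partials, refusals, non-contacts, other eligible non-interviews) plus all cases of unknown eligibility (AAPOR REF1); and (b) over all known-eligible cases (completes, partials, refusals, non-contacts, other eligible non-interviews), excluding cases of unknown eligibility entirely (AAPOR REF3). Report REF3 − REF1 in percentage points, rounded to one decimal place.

Numerator → 107
Denominator → 340 + 18 + 107 + 90 + 24 + 58 = 637
REF1 = 107 / 637 = 0.1680
Denominator → 340 + 18 + 107 + 90 + 24 = 579
REF3 = 107 / 579 = 0.1848
Difference = 18.48 − 16.80 = 1.68 percentage points

1.7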